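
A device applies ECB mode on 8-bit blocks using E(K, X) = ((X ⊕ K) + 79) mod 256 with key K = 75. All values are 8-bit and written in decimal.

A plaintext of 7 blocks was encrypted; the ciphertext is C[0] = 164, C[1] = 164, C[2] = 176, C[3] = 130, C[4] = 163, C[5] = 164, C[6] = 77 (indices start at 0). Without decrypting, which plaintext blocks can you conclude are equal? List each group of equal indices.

P[0] = P[1] = P[5]

ECB encrypts each block independently with the same key, so equal ciphertext blocks imply equal plaintext blocks.
C[0] = C[1] = C[5] = 164, so P[0] = P[1] = P[5].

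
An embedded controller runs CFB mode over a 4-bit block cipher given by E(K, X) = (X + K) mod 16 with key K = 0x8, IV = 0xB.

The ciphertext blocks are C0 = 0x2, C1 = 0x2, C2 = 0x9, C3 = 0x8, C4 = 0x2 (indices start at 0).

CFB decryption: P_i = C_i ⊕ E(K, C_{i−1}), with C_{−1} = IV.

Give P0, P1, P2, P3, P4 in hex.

P0 = 0x1, P1 = 0x8, P2 = 0x3, P3 = 0x9, P4 = 0x2

P0: E(K, 0xB) = 0x3; 0x2 ⊕ 0x3 = 0x1.
P1: E(K, 0x2) = 0xA; 0x2 ⊕ 0xA = 0x8.
P2: E(K, 0x2) = 0xA; 0x9 ⊕ 0xA = 0x3.
P3: E(K, 0x9) = 0x1; 0x8 ⊕ 0x1 = 0x9.
P4: E(K, 0x8) = 0x0; 0x2 ⊕ 0x0 = 0x2.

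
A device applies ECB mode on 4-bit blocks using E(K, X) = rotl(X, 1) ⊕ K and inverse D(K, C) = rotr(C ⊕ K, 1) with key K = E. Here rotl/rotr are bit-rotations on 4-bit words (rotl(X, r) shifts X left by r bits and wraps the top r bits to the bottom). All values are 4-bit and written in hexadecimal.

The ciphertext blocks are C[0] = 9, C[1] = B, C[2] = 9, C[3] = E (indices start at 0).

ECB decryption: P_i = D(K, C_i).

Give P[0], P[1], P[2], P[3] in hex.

P[0] = B, P[1] = A, P[2] = B, P[3] = 0

P[0]: D(K, 9) = B.
P[1]: D(K, B) = A.
P[2]: D(K, 9) = B.
P[3]: D(K, E) = 0.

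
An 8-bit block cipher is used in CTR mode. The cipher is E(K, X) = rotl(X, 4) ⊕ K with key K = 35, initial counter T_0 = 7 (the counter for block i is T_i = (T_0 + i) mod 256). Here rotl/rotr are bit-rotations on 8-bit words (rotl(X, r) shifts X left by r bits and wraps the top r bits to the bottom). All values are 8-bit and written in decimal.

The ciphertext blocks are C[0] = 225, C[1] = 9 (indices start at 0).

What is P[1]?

CTR decryption: S_i = E(K, T_i) where T_i is the counter for block i; P_i = C_i ⊕ S_i.
P[1]: T = 8, S = E(K, T) = 163; 9 ⊕ 163 = 170.

P[1] = 170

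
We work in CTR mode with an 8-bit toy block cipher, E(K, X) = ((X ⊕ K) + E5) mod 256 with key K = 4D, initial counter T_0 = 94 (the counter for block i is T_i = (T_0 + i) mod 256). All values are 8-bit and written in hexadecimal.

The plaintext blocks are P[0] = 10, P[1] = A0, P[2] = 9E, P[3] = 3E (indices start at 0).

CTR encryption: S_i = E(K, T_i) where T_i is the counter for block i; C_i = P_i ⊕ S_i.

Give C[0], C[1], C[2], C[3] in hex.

C[0]: T = 94, S = E(K, T) = BE; 10 ⊕ BE = AE.
C[1]: T = 95, S = E(K, T) = BD; A0 ⊕ BD = 1D.
C[2]: T = 96, S = E(K, T) = C0; 9E ⊕ C0 = 5E.
C[3]: T = 97, S = E(K, T) = BF; 3E ⊕ BF = 81.

C[0] = AE, C[1] = 1D, C[2] = 5E, C[3] = 81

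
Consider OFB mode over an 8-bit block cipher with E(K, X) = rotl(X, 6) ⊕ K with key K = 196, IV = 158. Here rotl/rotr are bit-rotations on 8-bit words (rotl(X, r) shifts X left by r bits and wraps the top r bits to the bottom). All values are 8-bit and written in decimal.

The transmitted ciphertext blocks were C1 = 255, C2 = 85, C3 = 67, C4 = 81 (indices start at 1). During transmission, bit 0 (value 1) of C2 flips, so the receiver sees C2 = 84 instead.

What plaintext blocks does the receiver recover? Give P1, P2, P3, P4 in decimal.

OFB decryption: S_i = E(K, S_{i−1}) with S_{0} = IV; P_i = C_i ⊕ S_i.
Only C2 changed, to 84. In OFB, a change in C_i flips the same bit in P_i only; the keystream is unaffected. Decrypting the received ciphertext:
P1: S = E(K, 158) = 99; 255 ⊕ 99 = 156.
P2: S = E(K, 99) = 28; 84 ⊕ 28 = 72.
P3: S = E(K, 28) = 195; 67 ⊕ 195 = 128.
P4: S = E(K, 195) = 52; 81 ⊕ 52 = 101.
Blocks that differ from the original plaintext: P2.

P1 = 156, P2 = 72, P3 = 128, P4 = 101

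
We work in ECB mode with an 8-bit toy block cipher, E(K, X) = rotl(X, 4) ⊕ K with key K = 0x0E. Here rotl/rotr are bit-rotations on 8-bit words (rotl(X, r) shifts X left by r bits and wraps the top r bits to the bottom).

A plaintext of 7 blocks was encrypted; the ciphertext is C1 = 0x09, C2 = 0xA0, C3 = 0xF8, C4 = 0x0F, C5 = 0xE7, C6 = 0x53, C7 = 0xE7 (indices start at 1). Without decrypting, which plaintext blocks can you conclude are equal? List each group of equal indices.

ECB encrypts each block independently with the same key, so equal ciphertext blocks imply equal plaintext blocks.
C5 = C7 = 0xE7, so P5 = P7.

P5 = P7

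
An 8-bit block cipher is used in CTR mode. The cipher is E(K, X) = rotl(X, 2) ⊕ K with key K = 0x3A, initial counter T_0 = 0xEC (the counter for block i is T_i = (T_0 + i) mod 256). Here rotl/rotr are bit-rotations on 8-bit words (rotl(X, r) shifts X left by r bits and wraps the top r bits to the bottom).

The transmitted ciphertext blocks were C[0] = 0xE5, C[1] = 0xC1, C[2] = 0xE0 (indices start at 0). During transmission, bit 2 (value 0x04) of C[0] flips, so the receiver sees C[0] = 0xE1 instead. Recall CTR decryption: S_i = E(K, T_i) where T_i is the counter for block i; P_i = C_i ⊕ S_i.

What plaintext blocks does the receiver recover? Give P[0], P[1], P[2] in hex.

P[0] = 0x68, P[1] = 0x4C, P[2] = 0x61

Only C[0] changed, to 0xE1. In CTR, a change in C_i flips the same bit in P_i only; the keystream is unaffected. Decrypting the received ciphertext:
P[0]: T = 0xEC, S = E(K, T) = 0x89; 0xE1 ⊕ 0x89 = 0x68.
P[1]: T = 0xED, S = E(K, T) = 0x8D; 0xC1 ⊕ 0x8D = 0x4C.
P[2]: T = 0xEE, S = E(K, T) = 0x81; 0xE0 ⊕ 0x81 = 0x61.
Blocks that differ from the original plaintext: P[0].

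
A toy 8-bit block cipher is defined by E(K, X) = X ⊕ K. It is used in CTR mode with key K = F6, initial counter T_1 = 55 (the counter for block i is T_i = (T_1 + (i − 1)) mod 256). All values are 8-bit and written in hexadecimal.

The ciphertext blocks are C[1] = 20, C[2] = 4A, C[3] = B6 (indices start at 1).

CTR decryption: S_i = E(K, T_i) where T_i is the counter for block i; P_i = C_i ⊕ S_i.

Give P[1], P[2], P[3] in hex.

P[1]: T = 55, S = E(K, T) = A3; 20 ⊕ A3 = 83.
P[2]: T = 56, S = E(K, T) = A0; 4A ⊕ A0 = EA.
P[3]: T = 57, S = E(K, T) = A1; B6 ⊕ A1 = 17.

P[1] = 83, P[2] = EA, P[3] = 17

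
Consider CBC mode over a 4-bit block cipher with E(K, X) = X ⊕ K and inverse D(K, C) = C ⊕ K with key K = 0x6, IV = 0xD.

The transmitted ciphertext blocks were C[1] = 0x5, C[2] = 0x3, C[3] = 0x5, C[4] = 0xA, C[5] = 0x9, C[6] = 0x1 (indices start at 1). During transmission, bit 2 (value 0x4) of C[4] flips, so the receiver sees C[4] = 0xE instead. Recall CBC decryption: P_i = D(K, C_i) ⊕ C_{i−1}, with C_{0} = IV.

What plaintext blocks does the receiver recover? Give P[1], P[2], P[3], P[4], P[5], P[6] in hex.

P[1] = 0xE, P[2] = 0x0, P[3] = 0x0, P[4] = 0xD, P[5] = 0x1, P[6] = 0xE

Only C[4] changed, to 0xE. In CBC, a change in C_i garbles P_i and flips the same bit in P_{i+1}. Decrypting the received ciphertext:
P[1]: D(K, 0x5) = 0x3; 0x3 ⊕ 0xD = 0xE.
P[2]: D(K, 0x3) = 0x5; 0x5 ⊕ 0x5 = 0x0.
P[3]: D(K, 0x5) = 0x3; 0x3 ⊕ 0x3 = 0x0.
P[4]: D(K, 0xE) = 0x8; 0x8 ⊕ 0x5 = 0xD.
P[5]: D(K, 0x9) = 0xF; 0xF ⊕ 0xE = 0x1.
P[6]: D(K, 0x1) = 0x7; 0x7 ⊕ 0x9 = 0xE.
Blocks that differ from the original plaintext: P[4], P[5].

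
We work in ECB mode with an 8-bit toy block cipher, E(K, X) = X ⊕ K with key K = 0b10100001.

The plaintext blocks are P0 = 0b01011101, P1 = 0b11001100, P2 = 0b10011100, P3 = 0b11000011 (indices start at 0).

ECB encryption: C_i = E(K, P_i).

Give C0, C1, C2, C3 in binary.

C0 = 0b11111100, C1 = 0b01101101, C2 = 0b00111101, C3 = 0b01100010

C0: E(K, 0b01011101) = 0b11111100.
C1: E(K, 0b11001100) = 0b01101101.
C2: E(K, 0b10011100) = 0b00111101.
C3: E(K, 0b11000011) = 0b01100010.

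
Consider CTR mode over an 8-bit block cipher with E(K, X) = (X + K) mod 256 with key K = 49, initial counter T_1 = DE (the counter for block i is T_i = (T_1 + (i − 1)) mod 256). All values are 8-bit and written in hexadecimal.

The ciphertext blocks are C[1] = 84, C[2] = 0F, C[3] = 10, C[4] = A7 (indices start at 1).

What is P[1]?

P[1] = A3

CTR decryption: S_i = E(K, T_i) where T_i is the counter for block i; P_i = C_i ⊕ S_i.
P[1]: T = DE, S = E(K, T) = 27; 84 ⊕ 27 = A3.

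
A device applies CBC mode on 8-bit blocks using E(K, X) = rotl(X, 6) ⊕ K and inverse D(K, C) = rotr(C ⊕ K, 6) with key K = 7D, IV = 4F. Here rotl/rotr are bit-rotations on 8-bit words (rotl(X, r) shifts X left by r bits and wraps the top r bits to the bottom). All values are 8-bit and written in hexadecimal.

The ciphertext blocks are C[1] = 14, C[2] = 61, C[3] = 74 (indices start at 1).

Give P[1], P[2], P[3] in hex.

CBC decryption: P_i = D(K, C_i) ⊕ C_{i−1}, with C_{0} = IV.
P[1]: D(K, 14) = A5; A5 ⊕ 4F = EA.
P[2]: D(K, 61) = 70; 70 ⊕ 14 = 64.
P[3]: D(K, 74) = 24; 24 ⊕ 61 = 45.

P[1] = EA, P[2] = 64, P[3] = 45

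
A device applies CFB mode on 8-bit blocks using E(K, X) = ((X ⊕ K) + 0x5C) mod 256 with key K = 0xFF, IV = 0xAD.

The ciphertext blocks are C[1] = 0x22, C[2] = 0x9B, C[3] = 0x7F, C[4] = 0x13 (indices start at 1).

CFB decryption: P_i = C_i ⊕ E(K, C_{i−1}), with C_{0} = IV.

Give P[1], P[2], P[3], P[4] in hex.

P[1] = 0x8C, P[2] = 0xA2, P[3] = 0xBF, P[4] = 0xCF

P[1]: E(K, 0xAD) = 0xAE; 0x22 ⊕ 0xAE = 0x8C.
P[2]: E(K, 0x22) = 0x39; 0x9B ⊕ 0x39 = 0xA2.
P[3]: E(K, 0x9B) = 0xC0; 0x7F ⊕ 0xC0 = 0xBF.
P[4]: E(K, 0x7F) = 0xDC; 0x13 ⊕ 0xDC = 0xCF.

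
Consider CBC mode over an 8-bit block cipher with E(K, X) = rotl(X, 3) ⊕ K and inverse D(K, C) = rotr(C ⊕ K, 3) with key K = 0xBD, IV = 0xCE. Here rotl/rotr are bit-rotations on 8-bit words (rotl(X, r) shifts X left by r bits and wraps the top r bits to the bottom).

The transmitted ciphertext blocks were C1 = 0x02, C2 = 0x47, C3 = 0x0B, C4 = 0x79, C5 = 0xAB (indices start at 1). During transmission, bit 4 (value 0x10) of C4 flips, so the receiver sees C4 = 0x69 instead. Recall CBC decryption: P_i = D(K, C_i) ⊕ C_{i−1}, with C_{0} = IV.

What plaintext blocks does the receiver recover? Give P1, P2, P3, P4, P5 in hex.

P1 = 0x39, P2 = 0x5D, P3 = 0x91, P4 = 0x91, P5 = 0xAB

Only C4 changed, to 0x69. In CBC, a change in C_i garbles P_i and flips the same bit in P_{i+1}. Decrypting the received ciphertext:
P1: D(K, 0x02) = 0xF7; 0xF7 ⊕ 0xCE = 0x39.
P2: D(K, 0x47) = 0x5F; 0x5F ⊕ 0x02 = 0x5D.
P3: D(K, 0x0B) = 0xD6; 0xD6 ⊕ 0x47 = 0x91.
P4: D(K, 0x69) = 0x9A; 0x9A ⊕ 0x0B = 0x91.
P5: D(K, 0xAB) = 0xC2; 0xC2 ⊕ 0x69 = 0xAB.
Blocks that differ from the original plaintext: P4, P5.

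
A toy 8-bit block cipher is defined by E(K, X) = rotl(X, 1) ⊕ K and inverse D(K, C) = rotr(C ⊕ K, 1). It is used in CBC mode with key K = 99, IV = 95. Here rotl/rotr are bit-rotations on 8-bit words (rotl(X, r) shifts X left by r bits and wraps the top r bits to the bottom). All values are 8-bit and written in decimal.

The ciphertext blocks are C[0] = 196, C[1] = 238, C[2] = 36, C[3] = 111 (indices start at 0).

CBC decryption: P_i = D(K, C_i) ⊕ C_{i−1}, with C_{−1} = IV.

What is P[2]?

P[2] = 77

P[2]: D(K, 36) = 163; 163 ⊕ 238 = 77.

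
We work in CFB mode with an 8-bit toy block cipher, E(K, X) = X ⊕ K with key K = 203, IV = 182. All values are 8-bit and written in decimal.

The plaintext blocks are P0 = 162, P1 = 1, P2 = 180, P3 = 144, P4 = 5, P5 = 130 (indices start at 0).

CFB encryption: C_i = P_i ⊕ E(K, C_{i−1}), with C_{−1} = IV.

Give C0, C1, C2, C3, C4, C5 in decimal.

C0: E(K, 182) = 125; 162 ⊕ 125 = 223.
C1: E(K, 223) = 20; 1 ⊕ 20 = 21.
C2: E(K, 21) = 222; 180 ⊕ 222 = 106.
C3: E(K, 106) = 161; 144 ⊕ 161 = 49.
C4: E(K, 49) = 250; 5 ⊕ 250 = 255.
C5: E(K, 255) = 52; 130 ⊕ 52 = 182.

C0 = 223, C1 = 21, C2 = 106, C3 = 49, C4 = 255, C5 = 182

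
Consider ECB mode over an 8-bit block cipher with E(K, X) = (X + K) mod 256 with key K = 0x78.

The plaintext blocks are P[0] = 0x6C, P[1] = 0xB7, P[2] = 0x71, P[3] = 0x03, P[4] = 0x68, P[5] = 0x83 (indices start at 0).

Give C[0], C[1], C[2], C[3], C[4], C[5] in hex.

ECB encryption: C_i = E(K, P_i).
C[0]: E(K, 0x6C) = 0xE4.
C[1]: E(K, 0xB7) = 0x2F.
C[2]: E(K, 0x71) = 0xE9.
C[3]: E(K, 0x03) = 0x7B.
C[4]: E(K, 0x68) = 0xE0.
C[5]: E(K, 0x83) = 0xFB.

C[0] = 0xE4, C[1] = 0x2F, C[2] = 0xE9, C[3] = 0x7B, C[4] = 0xE0, C[5] = 0xFB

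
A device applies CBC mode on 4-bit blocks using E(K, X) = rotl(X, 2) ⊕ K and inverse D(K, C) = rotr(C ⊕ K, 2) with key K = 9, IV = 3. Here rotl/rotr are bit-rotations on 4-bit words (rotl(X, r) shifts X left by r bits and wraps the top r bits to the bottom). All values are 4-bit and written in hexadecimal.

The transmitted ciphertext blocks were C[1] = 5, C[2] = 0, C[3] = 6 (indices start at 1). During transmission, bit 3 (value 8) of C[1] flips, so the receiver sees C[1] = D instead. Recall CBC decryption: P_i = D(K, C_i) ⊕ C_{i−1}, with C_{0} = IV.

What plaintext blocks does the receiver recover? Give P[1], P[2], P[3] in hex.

Only C[1] changed, to D. In CBC, a change in C_i garbles P_i and flips the same bit in P_{i+1}. Decrypting the received ciphertext:
P[1]: D(K, D) = 1; 1 ⊕ 3 = 2.
P[2]: D(K, 0) = 6; 6 ⊕ D = B.
P[3]: D(K, 6) = F; F ⊕ 0 = F.
Blocks that differ from the original plaintext: P[1], P[2].

P[1] = 2, P[2] = B, P[3] = F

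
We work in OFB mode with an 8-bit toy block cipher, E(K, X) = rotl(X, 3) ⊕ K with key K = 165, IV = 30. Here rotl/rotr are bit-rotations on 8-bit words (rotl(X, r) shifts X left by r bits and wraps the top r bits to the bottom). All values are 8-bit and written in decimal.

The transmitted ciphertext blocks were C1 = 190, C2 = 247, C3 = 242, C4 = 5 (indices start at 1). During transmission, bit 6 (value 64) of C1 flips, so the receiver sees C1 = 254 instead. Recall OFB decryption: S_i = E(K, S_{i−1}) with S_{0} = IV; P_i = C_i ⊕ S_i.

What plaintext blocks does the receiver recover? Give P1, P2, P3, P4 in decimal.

P1 = 171, P2 = 248, P3 = 47, P4 = 78

Only C1 changed, to 254. In OFB, a change in C_i flips the same bit in P_i only; the keystream is unaffected. Decrypting the received ciphertext:
P1: S = E(K, 30) = 85; 254 ⊕ 85 = 171.
P2: S = E(K, 85) = 15; 247 ⊕ 15 = 248.
P3: S = E(K, 15) = 221; 242 ⊕ 221 = 47.
P4: S = E(K, 221) = 75; 5 ⊕ 75 = 78.
Blocks that differ from the original plaintext: P1.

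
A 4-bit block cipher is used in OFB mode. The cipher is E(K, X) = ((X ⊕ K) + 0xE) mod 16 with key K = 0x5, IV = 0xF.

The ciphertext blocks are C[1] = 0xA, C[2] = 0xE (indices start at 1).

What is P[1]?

OFB decryption: S_i = E(K, S_{i−1}) with S_{0} = IV; P_i = C_i ⊕ S_i.
P[1]: S = E(K, 0xF) = 0x8; 0xA ⊕ 0x8 = 0x2.

P[1] = 0x2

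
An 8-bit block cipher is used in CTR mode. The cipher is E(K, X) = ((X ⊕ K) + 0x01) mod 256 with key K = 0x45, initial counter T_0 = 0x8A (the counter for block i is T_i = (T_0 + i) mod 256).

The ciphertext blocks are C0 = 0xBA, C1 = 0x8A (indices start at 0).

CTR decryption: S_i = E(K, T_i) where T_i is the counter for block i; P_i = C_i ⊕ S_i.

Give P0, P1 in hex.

P0 = 0x6A, P1 = 0x45

P0: T = 0x8A, S = E(K, T) = 0xD0; 0xBA ⊕ 0xD0 = 0x6A.
P1: T = 0x8B, S = E(K, T) = 0xCF; 0x8A ⊕ 0xCF = 0x45.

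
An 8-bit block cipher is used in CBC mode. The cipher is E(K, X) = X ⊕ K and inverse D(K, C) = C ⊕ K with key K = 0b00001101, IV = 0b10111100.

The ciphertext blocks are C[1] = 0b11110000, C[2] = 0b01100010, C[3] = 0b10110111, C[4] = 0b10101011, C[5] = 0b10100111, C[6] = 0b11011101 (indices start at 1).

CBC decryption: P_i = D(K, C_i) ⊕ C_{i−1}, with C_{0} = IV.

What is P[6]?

P[6]: D(K, 0b11011101) = 0b11010000; 0b11010000 ⊕ 0b10100111 = 0b01110111.

P[6] = 0b01110111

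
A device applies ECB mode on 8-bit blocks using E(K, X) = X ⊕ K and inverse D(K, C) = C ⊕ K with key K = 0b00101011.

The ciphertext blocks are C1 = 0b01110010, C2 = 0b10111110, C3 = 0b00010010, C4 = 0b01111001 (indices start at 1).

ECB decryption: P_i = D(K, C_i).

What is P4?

P4 = 0b01010010

P4: D(K, 0b01111001) = 0b01010010.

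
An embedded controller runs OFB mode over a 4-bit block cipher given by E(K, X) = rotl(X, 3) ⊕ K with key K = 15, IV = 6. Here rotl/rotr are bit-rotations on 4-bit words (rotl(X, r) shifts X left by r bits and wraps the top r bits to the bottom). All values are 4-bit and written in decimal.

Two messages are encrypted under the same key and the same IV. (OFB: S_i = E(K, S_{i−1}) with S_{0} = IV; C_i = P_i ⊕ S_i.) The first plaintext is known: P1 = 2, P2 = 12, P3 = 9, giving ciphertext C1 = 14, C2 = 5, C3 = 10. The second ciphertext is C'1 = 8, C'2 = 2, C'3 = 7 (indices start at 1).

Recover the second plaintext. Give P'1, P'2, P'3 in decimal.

P'1 = 4, P'2 = 11, P'3 = 4

In OFB with a reused IV, both messages share the same keystream S_i, so C_i ⊕ C'_i = P_i ⊕ P'_i and thus P'_i = P_i ⊕ C_i ⊕ C'_i.
P'1: 2 ⊕ 14 ⊕ 8 = 4.
P'2: 12 ⊕ 5 ⊕ 2 = 11.
P'3: 9 ⊕ 10 ⊕ 7 = 4.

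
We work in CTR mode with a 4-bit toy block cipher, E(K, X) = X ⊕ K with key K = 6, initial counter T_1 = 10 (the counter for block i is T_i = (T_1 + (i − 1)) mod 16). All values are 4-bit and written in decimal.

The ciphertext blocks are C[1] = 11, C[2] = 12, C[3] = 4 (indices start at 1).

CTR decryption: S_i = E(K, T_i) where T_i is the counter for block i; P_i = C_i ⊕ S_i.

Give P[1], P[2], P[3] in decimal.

P[1]: T = 10, S = E(K, T) = 12; 11 ⊕ 12 = 7.
P[2]: T = 11, S = E(K, T) = 13; 12 ⊕ 13 = 1.
P[3]: T = 12, S = E(K, T) = 10; 4 ⊕ 10 = 14.

P[1] = 7, P[2] = 1, P[3] = 14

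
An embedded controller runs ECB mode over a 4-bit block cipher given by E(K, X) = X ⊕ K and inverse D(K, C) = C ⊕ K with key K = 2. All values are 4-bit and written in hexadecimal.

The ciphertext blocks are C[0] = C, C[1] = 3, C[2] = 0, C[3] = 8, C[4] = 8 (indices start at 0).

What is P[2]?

ECB decryption: P_i = D(K, C_i).
P[2]: D(K, 0) = 2.

P[2] = 2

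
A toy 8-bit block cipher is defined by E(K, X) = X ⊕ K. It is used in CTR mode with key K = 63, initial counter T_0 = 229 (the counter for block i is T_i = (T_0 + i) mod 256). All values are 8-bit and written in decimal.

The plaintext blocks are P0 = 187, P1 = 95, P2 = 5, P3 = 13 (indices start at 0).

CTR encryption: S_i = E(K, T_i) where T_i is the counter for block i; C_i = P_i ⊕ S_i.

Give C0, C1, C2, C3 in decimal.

C0 = 97, C1 = 134, C2 = 221, C3 = 218

C0: T = 229, S = E(K, T) = 218; 187 ⊕ 218 = 97.
C1: T = 230, S = E(K, T) = 217; 95 ⊕ 217 = 134.
C2: T = 231, S = E(K, T) = 216; 5 ⊕ 216 = 221.
C3: T = 232, S = E(K, T) = 215; 13 ⊕ 215 = 218.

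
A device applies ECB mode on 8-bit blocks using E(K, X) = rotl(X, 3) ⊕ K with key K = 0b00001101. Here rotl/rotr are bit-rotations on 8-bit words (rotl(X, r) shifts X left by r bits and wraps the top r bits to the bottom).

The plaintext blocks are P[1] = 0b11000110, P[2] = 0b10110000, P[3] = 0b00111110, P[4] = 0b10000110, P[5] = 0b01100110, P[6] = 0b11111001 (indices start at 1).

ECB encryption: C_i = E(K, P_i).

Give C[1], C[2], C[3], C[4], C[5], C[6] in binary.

C[1]: E(K, 0b11000110) = 0b00111011.
C[2]: E(K, 0b10110000) = 0b10001000.
C[3]: E(K, 0b00111110) = 0b11111100.
C[4]: E(K, 0b10000110) = 0b00111001.
C[5]: E(K, 0b01100110) = 0b00111110.
C[6]: E(K, 0b11111001) = 0b11000010.

C[1] = 0b00111011, C[2] = 0b10001000, C[3] = 0b11111100, C[4] = 0b00111001, C[5] = 0b00111110, C[6] = 0b11000010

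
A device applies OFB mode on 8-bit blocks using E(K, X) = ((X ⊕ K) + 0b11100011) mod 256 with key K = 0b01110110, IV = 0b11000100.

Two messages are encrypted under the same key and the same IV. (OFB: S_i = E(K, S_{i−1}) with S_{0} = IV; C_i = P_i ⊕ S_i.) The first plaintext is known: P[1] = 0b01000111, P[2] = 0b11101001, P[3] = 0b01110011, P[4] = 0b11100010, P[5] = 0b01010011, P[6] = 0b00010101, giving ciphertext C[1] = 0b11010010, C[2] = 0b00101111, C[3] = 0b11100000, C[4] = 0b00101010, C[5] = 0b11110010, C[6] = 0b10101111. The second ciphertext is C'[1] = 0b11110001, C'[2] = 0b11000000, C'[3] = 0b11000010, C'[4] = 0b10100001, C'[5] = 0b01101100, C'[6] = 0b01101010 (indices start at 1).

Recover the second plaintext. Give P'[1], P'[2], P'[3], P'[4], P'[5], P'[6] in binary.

In OFB with a reused IV, both messages share the same keystream S_i, so C_i ⊕ C'_i = P_i ⊕ P'_i and thus P'_i = P_i ⊕ C_i ⊕ C'_i.
P'[1]: 0b01000111 ⊕ 0b11010010 ⊕ 0b11110001 = 0b01100100.
P'[2]: 0b11101001 ⊕ 0b00101111 ⊕ 0b11000000 = 0b00000110.
P'[3]: 0b01110011 ⊕ 0b11100000 ⊕ 0b11000010 = 0b01010001.
P'[4]: 0b11100010 ⊕ 0b00101010 ⊕ 0b10100001 = 0b01101001.
P'[5]: 0b01010011 ⊕ 0b11110010 ⊕ 0b01101100 = 0b11001101.
P'[6]: 0b00010101 ⊕ 0b10101111 ⊕ 0b01101010 = 0b11010000.

P'[1] = 0b01100100, P'[2] = 0b00000110, P'[3] = 0b01010001, P'[4] = 0b01101001, P'[5] = 0b11001101, P'[6] = 0b11010000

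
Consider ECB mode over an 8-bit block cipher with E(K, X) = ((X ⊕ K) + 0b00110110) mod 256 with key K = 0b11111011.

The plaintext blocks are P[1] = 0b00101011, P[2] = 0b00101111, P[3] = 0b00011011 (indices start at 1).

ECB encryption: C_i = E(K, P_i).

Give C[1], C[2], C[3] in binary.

C[1] = 0b00000110, C[2] = 0b00001010, C[3] = 0b00010110

C[1]: E(K, 0b00101011) = 0b00000110.
C[2]: E(K, 0b00101111) = 0b00001010.
C[3]: E(K, 0b00011011) = 0b00010110.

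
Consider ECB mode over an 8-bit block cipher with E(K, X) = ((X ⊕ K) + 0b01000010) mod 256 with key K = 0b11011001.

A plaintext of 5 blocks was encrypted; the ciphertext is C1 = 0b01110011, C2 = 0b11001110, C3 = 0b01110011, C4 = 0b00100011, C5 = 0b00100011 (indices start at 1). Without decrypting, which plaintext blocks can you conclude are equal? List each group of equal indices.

P1 = P3; P4 = P5

ECB encrypts each block independently with the same key, so equal ciphertext blocks imply equal plaintext blocks.
C1 = C3 = 0b01110011, so P1 = P3.
C4 = C5 = 0b00100011, so P4 = P5.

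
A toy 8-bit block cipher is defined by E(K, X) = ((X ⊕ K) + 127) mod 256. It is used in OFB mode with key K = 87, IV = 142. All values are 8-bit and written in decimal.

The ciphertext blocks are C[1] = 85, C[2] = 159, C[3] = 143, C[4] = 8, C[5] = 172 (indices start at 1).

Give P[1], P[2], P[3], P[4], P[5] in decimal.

P[1] = 13, P[2] = 17, P[3] = 215, P[4] = 134, P[5] = 244

OFB decryption: S_i = E(K, S_{i−1}) with S_{0} = IV; P_i = C_i ⊕ S_i.
P[1]: S = E(K, 142) = 88; 85 ⊕ 88 = 13.
P[2]: S = E(K, 88) = 142; 159 ⊕ 142 = 17.
P[3]: S = E(K, 142) = 88; 143 ⊕ 88 = 215.
P[4]: S = E(K, 88) = 142; 8 ⊕ 142 = 134.
P[5]: S = E(K, 142) = 88; 172 ⊕ 88 = 244.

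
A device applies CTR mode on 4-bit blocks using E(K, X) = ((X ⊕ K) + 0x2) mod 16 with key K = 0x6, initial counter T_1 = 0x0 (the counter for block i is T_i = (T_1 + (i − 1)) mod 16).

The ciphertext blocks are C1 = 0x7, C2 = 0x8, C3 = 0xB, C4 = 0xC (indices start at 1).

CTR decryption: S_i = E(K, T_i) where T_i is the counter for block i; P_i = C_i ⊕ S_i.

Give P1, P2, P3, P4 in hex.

P1: T = 0x0, S = E(K, T) = 0x8; 0x7 ⊕ 0x8 = 0xF.
P2: T = 0x1, S = E(K, T) = 0x9; 0x8 ⊕ 0x9 = 0x1.
P3: T = 0x2, S = E(K, T) = 0x6; 0xB ⊕ 0x6 = 0xD.
P4: T = 0x3, S = E(K, T) = 0x7; 0xC ⊕ 0x7 = 0xB.

P1 = 0xF, P2 = 0x1, P3 = 0xD, P4 = 0xB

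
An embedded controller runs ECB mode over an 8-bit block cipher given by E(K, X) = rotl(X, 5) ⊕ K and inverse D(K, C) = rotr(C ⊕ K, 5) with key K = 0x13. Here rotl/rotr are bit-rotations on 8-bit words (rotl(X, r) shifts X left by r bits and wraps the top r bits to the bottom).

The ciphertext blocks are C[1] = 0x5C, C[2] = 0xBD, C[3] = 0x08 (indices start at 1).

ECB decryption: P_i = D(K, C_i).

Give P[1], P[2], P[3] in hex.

P[1] = 0x7A, P[2] = 0x75, P[3] = 0xD8

P[1]: D(K, 0x5C) = 0x7A.
P[2]: D(K, 0xBD) = 0x75.
P[3]: D(K, 0x08) = 0xD8.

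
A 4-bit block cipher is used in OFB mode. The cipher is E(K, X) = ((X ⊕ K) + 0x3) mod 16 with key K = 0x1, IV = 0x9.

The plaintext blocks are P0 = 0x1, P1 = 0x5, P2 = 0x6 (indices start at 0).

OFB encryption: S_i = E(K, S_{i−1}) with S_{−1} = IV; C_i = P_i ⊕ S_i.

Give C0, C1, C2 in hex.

C0 = 0xA, C1 = 0x8, C2 = 0x9

C0: S = E(K, 0x9) = 0xB; 0x1 ⊕ 0xB = 0xA.
C1: S = E(K, 0xB) = 0xD; 0x5 ⊕ 0xD = 0x8.
C2: S = E(K, 0xD) = 0xF; 0x6 ⊕ 0xF = 0x9.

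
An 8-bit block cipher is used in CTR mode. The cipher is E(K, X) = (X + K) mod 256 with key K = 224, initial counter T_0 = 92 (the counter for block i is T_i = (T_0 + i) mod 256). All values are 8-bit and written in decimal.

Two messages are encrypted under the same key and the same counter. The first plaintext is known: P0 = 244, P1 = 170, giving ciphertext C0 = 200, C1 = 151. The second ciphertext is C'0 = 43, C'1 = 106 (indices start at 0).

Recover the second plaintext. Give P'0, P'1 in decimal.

In CTR with a reused counter, both messages share the same keystream S_i, so C_i ⊕ C'_i = P_i ⊕ P'_i and thus P'_i = P_i ⊕ C_i ⊕ C'_i.
P'0: 244 ⊕ 200 ⊕ 43 = 23.
P'1: 170 ⊕ 151 ⊕ 106 = 87.

P'0 = 23, P'1 = 87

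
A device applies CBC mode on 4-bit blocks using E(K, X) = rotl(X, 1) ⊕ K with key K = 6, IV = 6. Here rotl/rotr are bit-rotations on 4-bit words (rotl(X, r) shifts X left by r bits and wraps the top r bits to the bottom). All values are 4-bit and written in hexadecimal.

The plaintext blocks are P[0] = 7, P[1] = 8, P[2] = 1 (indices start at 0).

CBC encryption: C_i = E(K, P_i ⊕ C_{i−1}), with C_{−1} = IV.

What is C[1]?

C[1] = F

C[0]: P[0] ⊕ 6 = 1; E(K, 1) = 4.
C[1]: P[1] ⊕ 4 = C; E(K, C) = F.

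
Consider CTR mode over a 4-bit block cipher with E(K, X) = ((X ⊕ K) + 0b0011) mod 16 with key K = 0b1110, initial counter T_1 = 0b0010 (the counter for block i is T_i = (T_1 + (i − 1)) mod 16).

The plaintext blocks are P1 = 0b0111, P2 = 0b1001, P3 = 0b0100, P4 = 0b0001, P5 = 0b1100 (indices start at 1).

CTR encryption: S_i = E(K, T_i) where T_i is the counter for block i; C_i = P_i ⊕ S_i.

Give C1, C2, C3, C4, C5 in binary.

C1: T = 0b0010, S = E(K, T) = 0b1111; 0b0111 ⊕ 0b1111 = 0b1000.
C2: T = 0b0011, S = E(K, T) = 0b0000; 0b1001 ⊕ 0b0000 = 0b1001.
C3: T = 0b0100, S = E(K, T) = 0b1101; 0b0100 ⊕ 0b1101 = 0b1001.
C4: T = 0b0101, S = E(K, T) = 0b1110; 0b0001 ⊕ 0b1110 = 0b1111.
C5: T = 0b0110, S = E(K, T) = 0b1011; 0b1100 ⊕ 0b1011 = 0b0111.

C1 = 0b1000, C2 = 0b1001, C3 = 0b1001, C4 = 0b1111, C5 = 0b0111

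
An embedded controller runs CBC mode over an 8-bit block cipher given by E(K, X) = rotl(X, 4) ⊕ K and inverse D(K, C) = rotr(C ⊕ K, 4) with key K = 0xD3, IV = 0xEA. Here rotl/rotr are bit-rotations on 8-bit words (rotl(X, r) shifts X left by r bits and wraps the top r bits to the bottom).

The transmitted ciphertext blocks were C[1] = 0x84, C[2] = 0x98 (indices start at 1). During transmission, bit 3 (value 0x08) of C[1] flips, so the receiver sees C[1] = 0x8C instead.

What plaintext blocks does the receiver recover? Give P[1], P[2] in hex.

P[1] = 0x1F, P[2] = 0x38

CBC decryption: P_i = D(K, C_i) ⊕ C_{i−1}, with C_{0} = IV.
Only C[1] changed, to 0x8C. In CBC, a change in C_i garbles P_i and flips the same bit in P_{i+1}. Decrypting the received ciphertext:
P[1]: D(K, 0x8C) = 0xF5; 0xF5 ⊕ 0xEA = 0x1F.
P[2]: D(K, 0x98) = 0xB4; 0xB4 ⊕ 0x8C = 0x38.
Blocks that differ from the original plaintext: P[1], P[2].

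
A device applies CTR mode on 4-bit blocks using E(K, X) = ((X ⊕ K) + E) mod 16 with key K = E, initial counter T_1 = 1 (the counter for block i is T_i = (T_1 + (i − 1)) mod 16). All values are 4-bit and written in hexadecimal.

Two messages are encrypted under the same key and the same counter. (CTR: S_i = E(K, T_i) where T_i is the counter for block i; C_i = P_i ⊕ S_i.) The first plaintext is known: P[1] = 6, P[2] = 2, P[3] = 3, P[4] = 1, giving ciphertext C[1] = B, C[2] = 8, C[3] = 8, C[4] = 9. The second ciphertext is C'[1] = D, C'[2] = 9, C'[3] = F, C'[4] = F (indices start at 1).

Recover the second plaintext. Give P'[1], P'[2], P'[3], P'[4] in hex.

In CTR with a reused counter, both messages share the same keystream S_i, so C_i ⊕ C'_i = P_i ⊕ P'_i and thus P'_i = P_i ⊕ C_i ⊕ C'_i.
P'[1]: 6 ⊕ B ⊕ D = 0.
P'[2]: 2 ⊕ 8 ⊕ 9 = 3.
P'[3]: 3 ⊕ 8 ⊕ F = 4.
P'[4]: 1 ⊕ 9 ⊕ F = 7.

P'[1] = 0, P'[2] = 3, P'[3] = 4, P'[4] = 7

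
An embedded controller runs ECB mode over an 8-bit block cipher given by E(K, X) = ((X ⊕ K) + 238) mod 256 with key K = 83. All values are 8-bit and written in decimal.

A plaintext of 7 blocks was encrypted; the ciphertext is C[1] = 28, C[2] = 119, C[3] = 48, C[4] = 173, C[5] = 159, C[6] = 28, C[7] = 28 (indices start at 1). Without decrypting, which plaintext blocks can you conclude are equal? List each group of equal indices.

ECB encrypts each block independently with the same key, so equal ciphertext blocks imply equal plaintext blocks.
C[1] = C[6] = C[7] = 28, so P[1] = P[6] = P[7].

P[1] = P[6] = P[7]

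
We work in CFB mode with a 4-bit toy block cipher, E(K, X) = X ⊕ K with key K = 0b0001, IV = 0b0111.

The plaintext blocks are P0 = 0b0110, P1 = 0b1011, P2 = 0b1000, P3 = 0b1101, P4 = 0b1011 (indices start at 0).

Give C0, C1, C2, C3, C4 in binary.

CFB encryption: C_i = P_i ⊕ E(K, C_{i−1}), with C_{−1} = IV.
C0: E(K, 0b0111) = 0b0110; 0b0110 ⊕ 0b0110 = 0b0000.
C1: E(K, 0b0000) = 0b0001; 0b1011 ⊕ 0b0001 = 0b1010.
C2: E(K, 0b1010) = 0b1011; 0b1000 ⊕ 0b1011 = 0b0011.
C3: E(K, 0b0011) = 0b0010; 0b1101 ⊕ 0b0010 = 0b1111.
C4: E(K, 0b1111) = 0b1110; 0b1011 ⊕ 0b1110 = 0b0101.

C0 = 0b0000, C1 = 0b1010, C2 = 0b0011, C3 = 0b1111, C4 = 0b0101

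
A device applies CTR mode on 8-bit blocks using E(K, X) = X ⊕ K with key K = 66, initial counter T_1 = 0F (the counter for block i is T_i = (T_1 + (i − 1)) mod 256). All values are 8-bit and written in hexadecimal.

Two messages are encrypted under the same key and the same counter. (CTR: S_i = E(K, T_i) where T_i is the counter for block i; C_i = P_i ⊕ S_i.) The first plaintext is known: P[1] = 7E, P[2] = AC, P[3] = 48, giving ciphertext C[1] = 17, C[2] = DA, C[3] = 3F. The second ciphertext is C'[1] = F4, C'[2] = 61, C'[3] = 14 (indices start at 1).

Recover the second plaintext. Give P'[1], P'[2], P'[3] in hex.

P'[1] = 9D, P'[2] = 17, P'[3] = 63

In CTR with a reused counter, both messages share the same keystream S_i, so C_i ⊕ C'_i = P_i ⊕ P'_i and thus P'_i = P_i ⊕ C_i ⊕ C'_i.
P'[1]: 7E ⊕ 17 ⊕ F4 = 9D.
P'[2]: AC ⊕ DA ⊕ 61 = 17.
P'[3]: 48 ⊕ 3F ⊕ 14 = 63.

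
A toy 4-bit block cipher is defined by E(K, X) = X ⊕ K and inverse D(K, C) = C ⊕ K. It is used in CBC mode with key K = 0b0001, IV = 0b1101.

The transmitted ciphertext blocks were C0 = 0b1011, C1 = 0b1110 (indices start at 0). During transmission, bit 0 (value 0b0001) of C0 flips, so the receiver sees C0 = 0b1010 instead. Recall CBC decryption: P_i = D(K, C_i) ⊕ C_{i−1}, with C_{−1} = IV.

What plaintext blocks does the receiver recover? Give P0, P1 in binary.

P0 = 0b0110, P1 = 0b0101

Only C0 changed, to 0b1010. In CBC, a change in C_i garbles P_i and flips the same bit in P_{i+1}. Decrypting the received ciphertext:
P0: D(K, 0b1010) = 0b1011; 0b1011 ⊕ 0b1101 = 0b0110.
P1: D(K, 0b1110) = 0b1111; 0b1111 ⊕ 0b1010 = 0b0101.
Blocks that differ from the original plaintext: P0, P1.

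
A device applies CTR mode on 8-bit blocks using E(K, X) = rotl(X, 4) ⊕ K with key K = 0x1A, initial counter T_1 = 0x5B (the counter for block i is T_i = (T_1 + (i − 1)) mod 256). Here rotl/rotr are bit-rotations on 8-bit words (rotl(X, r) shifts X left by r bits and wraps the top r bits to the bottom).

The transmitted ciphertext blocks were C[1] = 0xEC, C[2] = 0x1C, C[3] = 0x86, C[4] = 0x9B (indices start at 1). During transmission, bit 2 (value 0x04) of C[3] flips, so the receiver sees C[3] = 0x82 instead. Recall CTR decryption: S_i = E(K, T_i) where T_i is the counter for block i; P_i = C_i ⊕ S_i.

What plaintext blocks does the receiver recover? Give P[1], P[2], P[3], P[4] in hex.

Only C[3] changed, to 0x82. In CTR, a change in C_i flips the same bit in P_i only; the keystream is unaffected. Decrypting the received ciphertext:
P[1]: T = 0x5B, S = E(K, T) = 0xAF; 0xEC ⊕ 0xAF = 0x43.
P[2]: T = 0x5C, S = E(K, T) = 0xDF; 0x1C ⊕ 0xDF = 0xC3.
P[3]: T = 0x5D, S = E(K, T) = 0xCF; 0x82 ⊕ 0xCF = 0x4D.
P[4]: T = 0x5E, S = E(K, T) = 0xFF; 0x9B ⊕ 0xFF = 0x64.
Blocks that differ from the original plaintext: P[3].

P[1] = 0x43, P[2] = 0xC3, P[3] = 0x4D, P[4] = 0x64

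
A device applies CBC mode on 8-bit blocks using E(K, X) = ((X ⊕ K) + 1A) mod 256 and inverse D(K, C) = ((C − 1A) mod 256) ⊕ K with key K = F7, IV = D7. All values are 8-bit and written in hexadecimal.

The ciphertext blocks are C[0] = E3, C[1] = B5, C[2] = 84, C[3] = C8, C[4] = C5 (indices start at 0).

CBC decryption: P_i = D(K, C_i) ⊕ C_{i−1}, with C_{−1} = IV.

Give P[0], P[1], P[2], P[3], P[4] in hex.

P[0] = E9, P[1] = 8F, P[2] = 28, P[3] = DD, P[4] = 94

P[0]: D(K, E3) = 3E; 3E ⊕ D7 = E9.
P[1]: D(K, B5) = 6C; 6C ⊕ E3 = 8F.
P[2]: D(K, 84) = 9D; 9D ⊕ B5 = 28.
P[3]: D(K, C8) = 59; 59 ⊕ 84 = DD.
P[4]: D(K, C5) = 5C; 5C ⊕ C8 = 94.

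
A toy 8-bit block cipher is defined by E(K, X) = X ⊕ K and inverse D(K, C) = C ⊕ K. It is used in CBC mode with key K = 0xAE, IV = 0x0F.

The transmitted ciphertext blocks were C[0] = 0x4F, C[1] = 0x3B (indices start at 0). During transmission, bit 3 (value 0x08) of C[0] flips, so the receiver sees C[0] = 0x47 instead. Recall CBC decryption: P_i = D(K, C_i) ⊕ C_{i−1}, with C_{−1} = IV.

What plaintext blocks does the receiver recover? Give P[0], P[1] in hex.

Only C[0] changed, to 0x47. In CBC, a change in C_i garbles P_i and flips the same bit in P_{i+1}. Decrypting the received ciphertext:
P[0]: D(K, 0x47) = 0xE9; 0xE9 ⊕ 0x0F = 0xE6.
P[1]: D(K, 0x3B) = 0x95; 0x95 ⊕ 0x47 = 0xD2.
Blocks that differ from the original plaintext: P[0], P[1].

P[0] = 0xE6, P[1] = 0xD2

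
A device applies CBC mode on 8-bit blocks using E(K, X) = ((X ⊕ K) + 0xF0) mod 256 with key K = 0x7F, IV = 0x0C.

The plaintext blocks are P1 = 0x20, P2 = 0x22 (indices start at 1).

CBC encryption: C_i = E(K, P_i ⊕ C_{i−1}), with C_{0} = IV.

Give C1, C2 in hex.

C1 = 0x43, C2 = 0x0E

C1: P1 ⊕ 0x0C = 0x2C; E(K, 0x2C) = 0x43.
C2: P2 ⊕ 0x43 = 0x61; E(K, 0x61) = 0x0E.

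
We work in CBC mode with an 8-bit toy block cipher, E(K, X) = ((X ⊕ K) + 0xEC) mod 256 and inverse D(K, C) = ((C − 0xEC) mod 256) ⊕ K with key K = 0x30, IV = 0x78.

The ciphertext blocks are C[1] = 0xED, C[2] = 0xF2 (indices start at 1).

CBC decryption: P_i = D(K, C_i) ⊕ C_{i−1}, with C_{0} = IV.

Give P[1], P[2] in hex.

P[1] = 0x49, P[2] = 0xDB

P[1]: D(K, 0xED) = 0x31; 0x31 ⊕ 0x78 = 0x49.
P[2]: D(K, 0xF2) = 0x36; 0x36 ⊕ 0xED = 0xDB.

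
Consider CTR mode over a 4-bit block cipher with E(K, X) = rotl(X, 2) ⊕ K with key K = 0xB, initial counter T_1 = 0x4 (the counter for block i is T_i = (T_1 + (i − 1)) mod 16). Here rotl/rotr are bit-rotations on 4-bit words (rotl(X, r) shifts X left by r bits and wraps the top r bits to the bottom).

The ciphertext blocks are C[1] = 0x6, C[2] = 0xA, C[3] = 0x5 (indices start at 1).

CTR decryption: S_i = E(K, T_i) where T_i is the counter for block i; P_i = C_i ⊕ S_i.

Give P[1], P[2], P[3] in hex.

P[1]: T = 0x4, S = E(K, T) = 0xA; 0x6 ⊕ 0xA = 0xC.
P[2]: T = 0x5, S = E(K, T) = 0xE; 0xA ⊕ 0xE = 0x4.
P[3]: T = 0x6, S = E(K, T) = 0x2; 0x5 ⊕ 0x2 = 0x7.

P[1] = 0xC, P[2] = 0x4, P[3] = 0x7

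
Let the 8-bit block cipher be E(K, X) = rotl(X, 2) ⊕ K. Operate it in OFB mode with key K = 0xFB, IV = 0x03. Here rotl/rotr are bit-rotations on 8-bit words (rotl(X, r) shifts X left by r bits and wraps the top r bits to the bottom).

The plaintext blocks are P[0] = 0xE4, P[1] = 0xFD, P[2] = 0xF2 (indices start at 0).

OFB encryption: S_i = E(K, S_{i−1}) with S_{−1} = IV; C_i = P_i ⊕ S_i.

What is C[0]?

C[0] = 0x13

C[0]: S = E(K, 0x03) = 0xF7; 0xE4 ⊕ 0xF7 = 0x13.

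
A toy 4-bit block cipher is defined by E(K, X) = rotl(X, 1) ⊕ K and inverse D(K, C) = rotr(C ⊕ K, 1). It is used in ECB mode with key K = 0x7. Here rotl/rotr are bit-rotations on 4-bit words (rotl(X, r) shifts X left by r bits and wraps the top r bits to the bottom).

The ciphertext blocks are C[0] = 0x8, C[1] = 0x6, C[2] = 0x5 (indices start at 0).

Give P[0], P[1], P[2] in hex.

ECB decryption: P_i = D(K, C_i).
P[0]: D(K, 0x8) = 0xF.
P[1]: D(K, 0x6) = 0x8.
P[2]: D(K, 0x5) = 0x1.

P[0] = 0xF, P[1] = 0x8, P[2] = 0x1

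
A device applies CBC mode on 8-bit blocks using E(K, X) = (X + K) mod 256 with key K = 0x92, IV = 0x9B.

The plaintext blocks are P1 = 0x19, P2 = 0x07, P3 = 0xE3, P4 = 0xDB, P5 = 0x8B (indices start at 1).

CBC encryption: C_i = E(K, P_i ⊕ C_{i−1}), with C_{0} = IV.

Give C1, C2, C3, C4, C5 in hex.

C1 = 0x14, C2 = 0xA5, C3 = 0xD8, C4 = 0x95, C5 = 0xB0

C1: P1 ⊕ 0x9B = 0x82; E(K, 0x82) = 0x14.
C2: P2 ⊕ 0x14 = 0x13; E(K, 0x13) = 0xA5.
C3: P3 ⊕ 0xA5 = 0x46; E(K, 0x46) = 0xD8.
C4: P4 ⊕ 0xD8 = 0x03; E(K, 0x03) = 0x95.
C5: P5 ⊕ 0x95 = 0x1E; E(K, 0x1E) = 0xB0.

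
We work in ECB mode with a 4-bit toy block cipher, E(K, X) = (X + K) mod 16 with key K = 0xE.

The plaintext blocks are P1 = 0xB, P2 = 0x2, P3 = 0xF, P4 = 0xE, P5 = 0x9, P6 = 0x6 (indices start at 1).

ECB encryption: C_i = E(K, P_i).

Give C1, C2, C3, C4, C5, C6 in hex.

C1: E(K, 0xB) = 0x9.
C2: E(K, 0x2) = 0x0.
C3: E(K, 0xF) = 0xD.
C4: E(K, 0xE) = 0xC.
C5: E(K, 0x9) = 0x7.
C6: E(K, 0x6) = 0x4.

C1 = 0x9, C2 = 0x0, C3 = 0xD, C4 = 0xC, C5 = 0x7, C6 = 0x4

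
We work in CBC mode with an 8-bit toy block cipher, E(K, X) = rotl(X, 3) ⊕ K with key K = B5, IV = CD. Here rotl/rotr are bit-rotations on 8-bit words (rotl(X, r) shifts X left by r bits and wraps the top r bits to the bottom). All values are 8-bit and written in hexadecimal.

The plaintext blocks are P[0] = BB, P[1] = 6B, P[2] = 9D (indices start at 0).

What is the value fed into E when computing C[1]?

CBC encryption: C_i = E(K, P_i ⊕ C_{i−1}), with C_{−1} = IV.
C[0]: P[0] ⊕ CD = 76; E(K, 76) = 06.
C[1]: P[1] ⊕ 06 = 6D; E(K, 6D) = DE.
So the input to E for block [1] is 6D.

6D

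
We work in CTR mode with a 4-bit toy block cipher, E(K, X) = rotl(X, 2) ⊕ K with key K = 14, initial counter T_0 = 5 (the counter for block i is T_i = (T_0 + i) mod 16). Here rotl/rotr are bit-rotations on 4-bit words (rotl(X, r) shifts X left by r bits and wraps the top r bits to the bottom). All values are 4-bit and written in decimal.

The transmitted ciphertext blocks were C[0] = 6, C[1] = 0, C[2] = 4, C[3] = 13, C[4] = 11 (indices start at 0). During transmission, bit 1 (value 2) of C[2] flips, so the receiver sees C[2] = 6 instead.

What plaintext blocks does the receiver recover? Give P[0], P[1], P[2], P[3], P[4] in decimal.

P[0] = 13, P[1] = 7, P[2] = 5, P[3] = 1, P[4] = 3

CTR decryption: S_i = E(K, T_i) where T_i is the counter for block i; P_i = C_i ⊕ S_i.
Only C[2] changed, to 6. In CTR, a change in C_i flips the same bit in P_i only; the keystream is unaffected. Decrypting the received ciphertext:
P[0]: T = 5, S = E(K, T) = 11; 6 ⊕ 11 = 13.
P[1]: T = 6, S = E(K, T) = 7; 0 ⊕ 7 = 7.
P[2]: T = 7, S = E(K, T) = 3; 6 ⊕ 3 = 5.
P[3]: T = 8, S = E(K, T) = 12; 13 ⊕ 12 = 1.
P[4]: T = 9, S = E(K, T) = 8; 11 ⊕ 8 = 3.
Blocks that differ from the original plaintext: P[2].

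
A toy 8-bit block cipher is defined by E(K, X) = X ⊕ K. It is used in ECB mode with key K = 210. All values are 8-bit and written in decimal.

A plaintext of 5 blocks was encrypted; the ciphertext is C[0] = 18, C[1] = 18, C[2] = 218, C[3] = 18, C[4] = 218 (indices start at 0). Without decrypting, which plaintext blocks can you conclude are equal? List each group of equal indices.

P[0] = P[1] = P[3]; P[2] = P[4]

ECB encrypts each block independently with the same key, so equal ciphertext blocks imply equal plaintext blocks.
C[0] = C[1] = C[3] = 18, so P[0] = P[1] = P[3].
C[2] = C[4] = 218, so P[2] = P[4].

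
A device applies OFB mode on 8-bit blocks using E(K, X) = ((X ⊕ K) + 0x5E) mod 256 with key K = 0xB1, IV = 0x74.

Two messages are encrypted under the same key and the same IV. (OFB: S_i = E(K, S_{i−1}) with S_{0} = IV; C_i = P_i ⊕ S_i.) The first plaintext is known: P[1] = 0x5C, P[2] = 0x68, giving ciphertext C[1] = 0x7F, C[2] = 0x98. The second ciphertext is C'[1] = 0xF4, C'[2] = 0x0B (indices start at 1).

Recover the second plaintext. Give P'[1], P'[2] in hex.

P'[1] = 0xD7, P'[2] = 0xFB

In OFB with a reused IV, both messages share the same keystream S_i, so C_i ⊕ C'_i = P_i ⊕ P'_i and thus P'_i = P_i ⊕ C_i ⊕ C'_i.
P'[1]: 0x5C ⊕ 0x7F ⊕ 0xF4 = 0xD7.
P'[2]: 0x68 ⊕ 0x98 ⊕ 0x0B = 0xFB.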